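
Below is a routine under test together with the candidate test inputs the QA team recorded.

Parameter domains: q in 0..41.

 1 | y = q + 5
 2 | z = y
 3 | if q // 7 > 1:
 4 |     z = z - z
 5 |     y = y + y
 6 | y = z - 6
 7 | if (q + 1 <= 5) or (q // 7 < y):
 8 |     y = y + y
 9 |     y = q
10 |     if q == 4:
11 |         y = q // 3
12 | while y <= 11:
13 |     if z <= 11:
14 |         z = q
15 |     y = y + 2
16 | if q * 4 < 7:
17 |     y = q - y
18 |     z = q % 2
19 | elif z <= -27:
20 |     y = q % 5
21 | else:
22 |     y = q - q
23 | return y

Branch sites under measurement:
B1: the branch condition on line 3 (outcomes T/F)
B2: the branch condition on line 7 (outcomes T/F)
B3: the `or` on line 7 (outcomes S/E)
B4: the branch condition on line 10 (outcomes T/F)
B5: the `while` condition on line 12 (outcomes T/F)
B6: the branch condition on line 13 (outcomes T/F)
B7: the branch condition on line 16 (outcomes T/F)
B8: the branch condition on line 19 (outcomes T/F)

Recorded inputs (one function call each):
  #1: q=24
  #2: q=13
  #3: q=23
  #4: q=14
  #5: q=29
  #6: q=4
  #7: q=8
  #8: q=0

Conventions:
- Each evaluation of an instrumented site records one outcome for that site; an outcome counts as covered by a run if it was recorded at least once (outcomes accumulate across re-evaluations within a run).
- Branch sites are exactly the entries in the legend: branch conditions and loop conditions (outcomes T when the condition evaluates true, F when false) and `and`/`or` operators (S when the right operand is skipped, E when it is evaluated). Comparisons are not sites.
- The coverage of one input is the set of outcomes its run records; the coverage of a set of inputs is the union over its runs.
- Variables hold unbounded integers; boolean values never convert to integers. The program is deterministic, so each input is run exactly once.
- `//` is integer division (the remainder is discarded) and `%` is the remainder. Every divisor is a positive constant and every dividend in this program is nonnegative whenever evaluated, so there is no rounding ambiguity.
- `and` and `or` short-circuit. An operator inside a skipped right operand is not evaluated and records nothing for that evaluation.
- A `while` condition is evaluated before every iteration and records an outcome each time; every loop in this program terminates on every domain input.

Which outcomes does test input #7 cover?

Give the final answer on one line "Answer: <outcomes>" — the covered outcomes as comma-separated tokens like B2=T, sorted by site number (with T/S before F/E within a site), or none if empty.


Event log for input #7 (q=8):
  B1->F, B3->E, B2->T, B4->F, B5->T, B6->F, B5->T, B6->F, B5->F, B7->F
  B8->F
as a set, this run covers: B1=F, B2=T, B3=E, B4=F, B5=T, B5=F, B6=F, B7=F, B8=F
Answer: B1=F, B2=T, B3=E, B4=F, B5=T, B5=F, B6=F, B7=F, B8=F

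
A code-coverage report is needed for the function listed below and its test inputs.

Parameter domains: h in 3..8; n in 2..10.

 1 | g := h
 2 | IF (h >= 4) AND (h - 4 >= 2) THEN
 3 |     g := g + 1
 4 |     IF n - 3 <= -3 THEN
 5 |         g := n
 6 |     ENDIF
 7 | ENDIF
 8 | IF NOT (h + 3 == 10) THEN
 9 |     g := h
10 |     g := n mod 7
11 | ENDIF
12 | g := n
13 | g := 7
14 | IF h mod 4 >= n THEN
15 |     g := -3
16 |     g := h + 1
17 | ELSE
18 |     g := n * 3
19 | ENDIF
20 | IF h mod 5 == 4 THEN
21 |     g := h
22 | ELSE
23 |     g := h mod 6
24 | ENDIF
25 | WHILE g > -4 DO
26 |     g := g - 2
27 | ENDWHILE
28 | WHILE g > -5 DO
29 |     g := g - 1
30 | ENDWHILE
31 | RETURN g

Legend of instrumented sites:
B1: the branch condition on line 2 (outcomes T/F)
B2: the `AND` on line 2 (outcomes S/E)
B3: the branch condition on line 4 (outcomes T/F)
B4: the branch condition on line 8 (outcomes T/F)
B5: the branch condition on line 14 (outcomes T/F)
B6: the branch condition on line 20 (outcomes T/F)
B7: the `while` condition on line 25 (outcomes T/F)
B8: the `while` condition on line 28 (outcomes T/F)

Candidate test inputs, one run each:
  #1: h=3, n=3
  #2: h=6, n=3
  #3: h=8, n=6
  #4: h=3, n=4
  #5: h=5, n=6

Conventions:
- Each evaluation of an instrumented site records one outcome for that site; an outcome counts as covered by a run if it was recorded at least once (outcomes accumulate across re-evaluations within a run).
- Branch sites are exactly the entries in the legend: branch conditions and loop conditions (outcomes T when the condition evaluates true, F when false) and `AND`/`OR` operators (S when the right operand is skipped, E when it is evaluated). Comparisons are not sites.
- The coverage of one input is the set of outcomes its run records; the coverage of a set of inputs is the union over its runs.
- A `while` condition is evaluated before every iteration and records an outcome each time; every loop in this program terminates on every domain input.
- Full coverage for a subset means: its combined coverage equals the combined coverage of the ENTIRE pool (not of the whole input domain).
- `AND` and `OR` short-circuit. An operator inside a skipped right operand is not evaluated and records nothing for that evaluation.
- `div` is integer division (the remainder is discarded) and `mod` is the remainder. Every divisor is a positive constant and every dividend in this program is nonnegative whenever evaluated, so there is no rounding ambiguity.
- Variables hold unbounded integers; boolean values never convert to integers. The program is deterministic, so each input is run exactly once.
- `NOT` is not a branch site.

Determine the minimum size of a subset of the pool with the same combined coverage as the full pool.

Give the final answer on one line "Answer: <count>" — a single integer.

input #1, h=3, n=3: events B2->S, B1->F, B4->T, B5->T, B6->F, B7->T, B7->T, B7->T, B7->T, B7->F, B8->F; outcomes B1=F, B2=S, B4=T, B5=T, B6=F, B7=T, B7=F, B8=F
input #2, h=6, n=3: events B2->E, B1->T, B3->F, B4->T, B5->F, B6->F, B7->T, B7->T, B7->F, B8->T, B8->F; outcomes B1=T, B2=E, B3=F, B4=T, B5=F, B6=F, B7=T, B7=F, B8=T, B8=F
input #3, h=8, n=6: events B2->E, B1->T, B3->F, B4->T, B5->F, B6->F, B7->T, B7->T, B7->T, B7->F, B8->T, B8->F; outcomes B1=T, B2=E, B3=F, B4=T, B5=F, B6=F, B7=T, B7=F, B8=T, B8=F
input #4, h=3, n=4: events B2->S, B1->F, B4->T, B5->F, B6->F, B7->T, B7->T, B7->T, B7->T, B7->F, B8->F; outcomes B1=F, B2=S, B4=T, B5=F, B6=F, B7=T, B7=F, B8=F
input #5, h=5, n=6: events B2->E, B1->F, B4->T, B5->F, B6->F, B7->T, B7->T, B7->T, B7->T, B7->T, B7->F, B8->F; outcomes B1=F, B2=E, B4=T, B5=F, B6=F, B7=T, B7=F, B8=F
together the pool reaches 13 outcomes: B1=T, B1=F, B2=S, B2=E, B3=F, B4=T, B5=T, B5=F, B6=F, B7=T, B7=F, B8=T, B8=F
no size-1 subset reaches all 13 outcomes (best union: 10/13)
size 2: inputs {1, 2} cover all 13 outcomes, and no lexicographically smaller subset of this size does

Answer: 2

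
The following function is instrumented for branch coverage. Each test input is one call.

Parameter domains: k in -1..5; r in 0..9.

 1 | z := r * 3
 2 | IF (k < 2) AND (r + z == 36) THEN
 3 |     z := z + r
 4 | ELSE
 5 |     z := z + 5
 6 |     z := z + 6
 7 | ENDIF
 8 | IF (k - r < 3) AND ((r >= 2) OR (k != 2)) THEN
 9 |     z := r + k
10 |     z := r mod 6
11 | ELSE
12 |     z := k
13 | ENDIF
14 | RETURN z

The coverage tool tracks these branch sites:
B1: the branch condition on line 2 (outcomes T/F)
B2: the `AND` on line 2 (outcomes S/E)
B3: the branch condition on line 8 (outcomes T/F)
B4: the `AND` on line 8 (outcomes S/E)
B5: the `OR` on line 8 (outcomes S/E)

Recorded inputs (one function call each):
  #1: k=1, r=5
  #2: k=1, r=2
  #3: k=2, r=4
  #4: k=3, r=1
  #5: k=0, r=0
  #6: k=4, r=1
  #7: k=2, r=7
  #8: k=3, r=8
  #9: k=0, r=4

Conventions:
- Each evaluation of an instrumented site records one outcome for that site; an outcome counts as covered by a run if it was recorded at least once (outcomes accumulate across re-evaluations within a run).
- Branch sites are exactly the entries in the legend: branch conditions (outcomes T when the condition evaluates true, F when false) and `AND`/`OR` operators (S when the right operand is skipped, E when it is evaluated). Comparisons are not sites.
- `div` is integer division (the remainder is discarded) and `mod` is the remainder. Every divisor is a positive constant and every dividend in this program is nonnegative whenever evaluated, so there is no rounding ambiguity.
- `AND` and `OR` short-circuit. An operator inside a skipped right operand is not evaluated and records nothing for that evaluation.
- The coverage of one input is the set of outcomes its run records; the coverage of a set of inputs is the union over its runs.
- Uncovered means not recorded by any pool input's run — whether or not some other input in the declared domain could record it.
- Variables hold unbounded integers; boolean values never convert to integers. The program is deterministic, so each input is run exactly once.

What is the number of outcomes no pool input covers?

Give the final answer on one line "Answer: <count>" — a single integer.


run #1 (k=1, r=5) runs B2->E, B1->F, B4->E, B5->S, B3->T; records B1=F, B2=E, B3=T, B4=E, B5=S
run #2 (k=1, r=2) runs B2->E, B1->F, B4->E, B5->S, B3->T; records B1=F, B2=E, B3=T, B4=E, B5=S
run #3 (k=2, r=4) runs B2->S, B1->F, B4->E, B5->S, B3->T; records B1=F, B2=S, B3=T, B4=E, B5=S
run #4 (k=3, r=1) runs B2->S, B1->F, B4->E, B5->E, B3->T; records B1=F, B2=S, B3=T, B4=E, B5=E
run #5 (k=0, r=0) runs B2->E, B1->F, B4->E, B5->E, B3->T; records B1=F, B2=E, B3=T, B4=E, B5=E
run #6 (k=4, r=1) runs B2->S, B1->F, B4->S, B3->F; records B1=F, B2=S, B3=F, B4=S
run #7 (k=2, r=7) runs B2->S, B1->F, B4->E, B5->S, B3->T; records B1=F, B2=S, B3=T, B4=E, B5=S
run #8 (k=3, r=8) runs B2->S, B1->F, B4->E, B5->S, B3->T; records B1=F, B2=S, B3=T, B4=E, B5=S
run #9 (k=0, r=4) runs B2->E, B1->F, B4->E, B5->S, B3->T; records B1=F, B2=E, B3=T, B4=E, B5=S
union over the pool: B1=F, B2=S, B2=E, B3=T, B3=F, B4=S, B4=E, B5=S, B5=E
uncovered (1 of 10): B1=T
Answer: 1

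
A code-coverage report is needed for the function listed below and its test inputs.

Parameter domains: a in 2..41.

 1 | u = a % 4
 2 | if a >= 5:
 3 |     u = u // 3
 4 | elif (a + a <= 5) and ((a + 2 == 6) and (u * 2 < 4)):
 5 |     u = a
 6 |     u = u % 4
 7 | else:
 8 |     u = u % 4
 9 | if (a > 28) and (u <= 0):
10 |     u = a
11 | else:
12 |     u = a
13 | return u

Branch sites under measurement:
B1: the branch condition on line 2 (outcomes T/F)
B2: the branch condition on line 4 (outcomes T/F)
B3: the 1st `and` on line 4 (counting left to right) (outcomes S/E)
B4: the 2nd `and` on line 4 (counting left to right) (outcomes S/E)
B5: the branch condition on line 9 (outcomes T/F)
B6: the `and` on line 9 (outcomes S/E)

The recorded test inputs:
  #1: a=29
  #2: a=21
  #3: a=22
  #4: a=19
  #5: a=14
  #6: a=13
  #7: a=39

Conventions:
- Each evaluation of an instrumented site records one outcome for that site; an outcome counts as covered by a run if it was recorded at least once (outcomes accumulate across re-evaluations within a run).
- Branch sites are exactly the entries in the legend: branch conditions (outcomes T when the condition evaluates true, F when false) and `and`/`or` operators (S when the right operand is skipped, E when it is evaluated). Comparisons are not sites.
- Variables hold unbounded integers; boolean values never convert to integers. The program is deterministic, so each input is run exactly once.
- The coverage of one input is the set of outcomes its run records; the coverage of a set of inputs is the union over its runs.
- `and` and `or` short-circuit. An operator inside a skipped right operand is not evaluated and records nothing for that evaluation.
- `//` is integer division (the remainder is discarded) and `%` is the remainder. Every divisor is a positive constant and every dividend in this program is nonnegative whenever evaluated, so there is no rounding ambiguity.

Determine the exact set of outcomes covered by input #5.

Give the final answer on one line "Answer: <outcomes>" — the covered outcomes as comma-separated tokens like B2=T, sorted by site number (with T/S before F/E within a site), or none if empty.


Running input #5 (a=14), event by event:
  B1->T, B6->S, B5->F
as a set, this run covers: B1=T, B5=F, B6=S
Answer: B1=T, B5=F, B6=S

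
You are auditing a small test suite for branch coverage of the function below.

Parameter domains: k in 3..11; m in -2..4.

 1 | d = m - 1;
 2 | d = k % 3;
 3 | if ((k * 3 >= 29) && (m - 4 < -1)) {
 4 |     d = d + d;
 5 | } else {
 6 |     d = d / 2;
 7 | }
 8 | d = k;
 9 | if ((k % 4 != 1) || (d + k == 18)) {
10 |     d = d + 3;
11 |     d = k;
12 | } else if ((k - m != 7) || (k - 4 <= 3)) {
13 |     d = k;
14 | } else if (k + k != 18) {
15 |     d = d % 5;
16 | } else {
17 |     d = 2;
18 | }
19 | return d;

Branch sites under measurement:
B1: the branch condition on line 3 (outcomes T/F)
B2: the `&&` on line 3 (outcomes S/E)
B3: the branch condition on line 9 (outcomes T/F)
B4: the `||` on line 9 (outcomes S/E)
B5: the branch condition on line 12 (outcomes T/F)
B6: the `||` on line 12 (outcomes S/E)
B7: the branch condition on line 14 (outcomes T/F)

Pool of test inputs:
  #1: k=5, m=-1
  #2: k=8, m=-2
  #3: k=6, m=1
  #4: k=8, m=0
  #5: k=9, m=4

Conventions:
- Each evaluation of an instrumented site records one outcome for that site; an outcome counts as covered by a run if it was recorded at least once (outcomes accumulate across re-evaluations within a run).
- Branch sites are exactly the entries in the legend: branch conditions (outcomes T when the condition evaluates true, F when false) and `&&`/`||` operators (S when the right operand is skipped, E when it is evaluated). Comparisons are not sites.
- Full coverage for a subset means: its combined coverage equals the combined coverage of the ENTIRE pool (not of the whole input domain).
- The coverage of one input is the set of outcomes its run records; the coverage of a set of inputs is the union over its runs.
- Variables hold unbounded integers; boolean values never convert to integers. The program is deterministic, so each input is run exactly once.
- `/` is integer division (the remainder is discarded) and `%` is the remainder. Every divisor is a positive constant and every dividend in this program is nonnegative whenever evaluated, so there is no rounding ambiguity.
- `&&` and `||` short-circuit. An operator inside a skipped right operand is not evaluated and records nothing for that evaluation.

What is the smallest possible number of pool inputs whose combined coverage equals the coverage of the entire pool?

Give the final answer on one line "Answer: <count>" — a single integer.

run #1 (k=5, m=-1) runs B2->S, B1->F, B4->E, B3->F, B6->S, B5->T; records B1=F, B2=S, B3=F, B4=E, B5=T, B6=S
run #2 (k=8, m=-2) runs B2->S, B1->F, B4->S, B3->T; records B1=F, B2=S, B3=T, B4=S
run #3 (k=6, m=1) runs B2->S, B1->F, B4->S, B3->T; records B1=F, B2=S, B3=T, B4=S
run #4 (k=8, m=0) runs B2->S, B1->F, B4->S, B3->T; records B1=F, B2=S, B3=T, B4=S
run #5 (k=9, m=4) runs B2->S, B1->F, B4->E, B3->T; records B1=F, B2=S, B3=T, B4=E
pool-wide coverage (8 outcomes): B1=F, B2=S, B3=T, B3=F, B4=S, B4=E, B5=T, B6=S
checked all size-1 subsets: none covers 8 outcomes (max 6/8)
at size 2, {1, 2} reaches all 8 outcomes; every lexicographically earlier size-2 subset fails

Answer: 2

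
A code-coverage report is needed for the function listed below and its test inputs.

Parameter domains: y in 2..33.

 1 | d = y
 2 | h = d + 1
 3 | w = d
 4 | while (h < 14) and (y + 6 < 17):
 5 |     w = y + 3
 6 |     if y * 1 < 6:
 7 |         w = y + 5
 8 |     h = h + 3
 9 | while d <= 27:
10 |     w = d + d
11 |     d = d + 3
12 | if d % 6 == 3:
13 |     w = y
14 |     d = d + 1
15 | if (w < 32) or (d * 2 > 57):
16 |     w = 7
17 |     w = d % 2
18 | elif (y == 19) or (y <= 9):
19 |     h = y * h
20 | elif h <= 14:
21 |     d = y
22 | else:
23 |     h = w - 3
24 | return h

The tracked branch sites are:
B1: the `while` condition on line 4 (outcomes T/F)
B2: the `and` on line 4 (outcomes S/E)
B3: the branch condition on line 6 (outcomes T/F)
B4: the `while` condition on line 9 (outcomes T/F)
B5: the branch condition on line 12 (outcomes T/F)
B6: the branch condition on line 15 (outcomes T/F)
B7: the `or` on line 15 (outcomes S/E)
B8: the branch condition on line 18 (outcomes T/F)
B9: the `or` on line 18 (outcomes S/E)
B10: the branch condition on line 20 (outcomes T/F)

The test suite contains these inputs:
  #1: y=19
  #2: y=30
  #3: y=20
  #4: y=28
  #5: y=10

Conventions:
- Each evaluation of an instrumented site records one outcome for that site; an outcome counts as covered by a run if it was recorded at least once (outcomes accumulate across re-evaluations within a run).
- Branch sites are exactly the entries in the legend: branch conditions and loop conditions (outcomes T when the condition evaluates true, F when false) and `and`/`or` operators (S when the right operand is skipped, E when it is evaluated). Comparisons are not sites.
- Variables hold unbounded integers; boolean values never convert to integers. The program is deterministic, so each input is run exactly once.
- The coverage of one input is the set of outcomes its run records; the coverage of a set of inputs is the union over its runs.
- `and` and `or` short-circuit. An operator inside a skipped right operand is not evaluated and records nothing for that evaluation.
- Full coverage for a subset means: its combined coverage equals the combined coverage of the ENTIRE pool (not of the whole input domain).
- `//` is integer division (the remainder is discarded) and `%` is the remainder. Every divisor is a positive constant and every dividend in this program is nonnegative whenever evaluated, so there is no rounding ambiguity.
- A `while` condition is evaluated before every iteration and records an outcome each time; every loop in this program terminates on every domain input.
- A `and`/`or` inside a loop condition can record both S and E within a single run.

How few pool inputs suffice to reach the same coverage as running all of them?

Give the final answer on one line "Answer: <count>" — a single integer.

#1 (y=19) -> covered: B1=F, B2=S, B4=T, B4=F, B5=F, B6=F, B7=E, B8=T, B9=S
#2 (y=30) -> covered: B1=F, B2=S, B4=F, B5=F, B6=T, B7=S
#3 (y=20) -> covered: B1=F, B2=S, B4=T, B4=F, B5=F, B6=T, B7=E
#4 (y=28) -> covered: B1=F, B2=S, B4=F, B5=F, B6=T, B7=S
#5 (y=10) -> covered: B1=T, B1=F, B2=S, B2=E, B3=F, B4=T, B4=F, B5=F, B6=F, B7=E, B8=F, B9=E, B10=T
together the pool reaches 17 outcomes: B1=T, B1=F, B2=S, B2=E, B3=F, B4=T, B4=F, B5=F, B6=T, B6=F, B7=S, B7=E, B8=T, B8=F, B9=S, B9=E, B10=T
checked all size-1 subsets: none covers 17 outcomes (max 13/17)
checked all size-2 subsets: none covers 17 outcomes (max 15/17)
at size 3, {1, 2, 5} reaches all 17 outcomes; every lexicographically earlier size-3 subset fails

Answer: 3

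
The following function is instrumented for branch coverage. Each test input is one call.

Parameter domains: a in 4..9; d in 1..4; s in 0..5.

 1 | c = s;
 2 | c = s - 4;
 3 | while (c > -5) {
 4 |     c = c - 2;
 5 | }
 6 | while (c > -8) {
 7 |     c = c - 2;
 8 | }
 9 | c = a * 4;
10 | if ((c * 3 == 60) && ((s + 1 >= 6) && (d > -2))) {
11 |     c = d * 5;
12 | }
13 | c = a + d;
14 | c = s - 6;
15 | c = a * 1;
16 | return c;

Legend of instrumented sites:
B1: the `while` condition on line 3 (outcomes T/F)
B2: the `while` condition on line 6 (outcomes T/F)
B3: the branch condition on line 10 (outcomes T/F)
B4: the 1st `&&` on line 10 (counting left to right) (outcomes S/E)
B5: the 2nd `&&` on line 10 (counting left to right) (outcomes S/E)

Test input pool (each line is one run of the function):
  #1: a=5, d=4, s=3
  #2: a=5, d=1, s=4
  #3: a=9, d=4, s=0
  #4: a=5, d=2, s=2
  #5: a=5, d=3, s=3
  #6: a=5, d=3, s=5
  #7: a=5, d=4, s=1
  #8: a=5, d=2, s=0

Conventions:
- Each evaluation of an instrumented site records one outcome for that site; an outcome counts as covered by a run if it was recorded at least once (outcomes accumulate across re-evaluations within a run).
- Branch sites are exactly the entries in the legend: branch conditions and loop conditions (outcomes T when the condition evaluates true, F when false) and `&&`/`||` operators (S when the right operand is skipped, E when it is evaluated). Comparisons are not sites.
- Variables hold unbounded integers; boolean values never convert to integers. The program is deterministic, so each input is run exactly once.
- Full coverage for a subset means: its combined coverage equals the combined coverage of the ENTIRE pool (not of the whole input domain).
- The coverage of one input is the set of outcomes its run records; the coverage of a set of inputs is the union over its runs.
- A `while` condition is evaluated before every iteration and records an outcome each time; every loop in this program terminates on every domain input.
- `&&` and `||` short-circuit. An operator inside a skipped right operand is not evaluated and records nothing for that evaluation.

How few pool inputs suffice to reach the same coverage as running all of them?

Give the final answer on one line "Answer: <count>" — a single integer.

test 1 (a=5, d=4, s=3) hits B1=T, B1=F, B2=T, B2=F, B3=F, B4=E, B5=S
test 2 (a=5, d=1, s=4) hits B1=T, B1=F, B2=T, B2=F, B3=F, B4=E, B5=S
test 3 (a=9, d=4, s=0) hits B1=T, B1=F, B2=T, B2=F, B3=F, B4=S
test 4 (a=5, d=2, s=2) hits B1=T, B1=F, B2=T, B2=F, B3=F, B4=E, B5=S
test 5 (a=5, d=3, s=3) hits B1=T, B1=F, B2=T, B2=F, B3=F, B4=E, B5=S
test 6 (a=5, d=3, s=5) hits B1=T, B1=F, B2=T, B2=F, B3=T, B4=E, B5=E
test 7 (a=5, d=4, s=1) hits B1=T, B1=F, B2=T, B2=F, B3=F, B4=E, B5=S
test 8 (a=5, d=2, s=0) hits B1=T, B1=F, B2=T, B2=F, B3=F, B4=E, B5=S
together the pool reaches 10 outcomes: B1=T, B1=F, B2=T, B2=F, B3=T, B3=F, B4=S, B4=E, B5=S, B5=E
every size-1 subset falls short of the 10 outcomes (best: 7/10)
every size-2 subset falls short of the 10 outcomes (best: 9/10)
inputs {1, 3, 6} (size 3) cover everything; no size-3 subset with a lexicographically smaller index list covers all 10

Answer: 3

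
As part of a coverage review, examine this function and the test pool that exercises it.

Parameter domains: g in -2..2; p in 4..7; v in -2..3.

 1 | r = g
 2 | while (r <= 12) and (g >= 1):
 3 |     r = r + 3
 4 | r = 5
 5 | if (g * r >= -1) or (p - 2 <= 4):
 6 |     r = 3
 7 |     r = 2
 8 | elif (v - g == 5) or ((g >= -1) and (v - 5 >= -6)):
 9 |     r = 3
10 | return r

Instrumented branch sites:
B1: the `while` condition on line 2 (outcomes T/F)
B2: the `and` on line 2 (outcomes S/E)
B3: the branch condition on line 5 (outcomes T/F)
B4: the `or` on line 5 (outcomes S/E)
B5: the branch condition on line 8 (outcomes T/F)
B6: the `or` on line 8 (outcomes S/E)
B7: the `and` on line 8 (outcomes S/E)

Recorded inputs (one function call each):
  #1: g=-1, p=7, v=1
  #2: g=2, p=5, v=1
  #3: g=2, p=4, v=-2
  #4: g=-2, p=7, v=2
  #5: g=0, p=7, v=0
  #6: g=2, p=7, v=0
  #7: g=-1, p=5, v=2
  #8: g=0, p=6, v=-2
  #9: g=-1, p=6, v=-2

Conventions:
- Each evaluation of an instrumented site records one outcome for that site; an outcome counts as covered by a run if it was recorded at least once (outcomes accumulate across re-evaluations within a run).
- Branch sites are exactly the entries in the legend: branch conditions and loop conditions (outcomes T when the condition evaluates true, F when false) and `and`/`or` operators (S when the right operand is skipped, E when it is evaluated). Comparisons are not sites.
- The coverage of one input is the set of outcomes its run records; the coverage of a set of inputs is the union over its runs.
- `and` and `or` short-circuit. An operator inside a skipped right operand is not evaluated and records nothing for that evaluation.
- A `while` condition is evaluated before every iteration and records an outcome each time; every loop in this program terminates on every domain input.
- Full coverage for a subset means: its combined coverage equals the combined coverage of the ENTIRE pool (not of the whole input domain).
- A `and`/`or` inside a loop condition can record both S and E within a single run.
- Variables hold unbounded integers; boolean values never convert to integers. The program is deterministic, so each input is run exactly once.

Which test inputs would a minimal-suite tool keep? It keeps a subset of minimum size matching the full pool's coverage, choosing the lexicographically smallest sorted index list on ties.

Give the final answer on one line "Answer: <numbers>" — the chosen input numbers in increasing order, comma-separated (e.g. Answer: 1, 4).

input #1 (g=-1, p=7, v=1): events B2->E, B1->F, B4->E, B3->F, B6->E, B7->E, B5->T; covers B1=F, B2=E, B3=F, B4=E, B5=T, B6=E, B7=E
input #2 (g=2, p=5, v=1): events B2->E, B1->T, B2->E, B1->T, B2->E, B1->T, B2->E, B1->T, B2->S, B1->F, B4->S, B3->T; covers B1=T, B1=F, B2=S, B2=E, B3=T, B4=S
input #3 (g=2, p=4, v=-2): events B2->E, B1->T, B2->E, B1->T, B2->E, B1->T, B2->E, B1->T, B2->S, B1->F, B4->S, B3->T; covers B1=T, B1=F, B2=S, B2=E, B3=T, B4=S
input #4 (g=-2, p=7, v=2): events B2->E, B1->F, B4->E, B3->F, B6->E, B7->S, B5->F; covers B1=F, B2=E, B3=F, B4=E, B5=F, B6=E, B7=S
input #5 (g=0, p=7, v=0): events B2->E, B1->F, B4->S, B3->T; covers B1=F, B2=E, B3=T, B4=S
input #6 (g=2, p=7, v=0): events B2->E, B1->T, B2->E, B1->T, B2->E, B1->T, B2->E, B1->T, B2->S, B1->F, B4->S, B3->T; covers B1=T, B1=F, B2=S, B2=E, B3=T, B4=S
input #7 (g=-1, p=5, v=2): events B2->E, B1->F, B4->E, B3->T; covers B1=F, B2=E, B3=T, B4=E
input #8 (g=0, p=6, v=-2): events B2->E, B1->F, B4->S, B3->T; covers B1=F, B2=E, B3=T, B4=S
input #9 (g=-1, p=6, v=-2): events B2->E, B1->F, B4->E, B3->T; covers B1=F, B2=E, B3=T, B4=E
the full pool covers 13 outcomes: B1=T, B1=F, B2=S, B2=E, B3=T, B3=F, B4=S, B4=E, B5=T, B5=F, B6=E, B7=S, B7=E
size 1 is not enough: best union over all size-1 subsets is 7/13
size 2 is not enough: best union over all size-2 subsets is 11/13
size 3: inputs {1, 2, 4} cover all 13 outcomes, and no lexicographically smaller subset of this size does

Answer: 1, 2, 4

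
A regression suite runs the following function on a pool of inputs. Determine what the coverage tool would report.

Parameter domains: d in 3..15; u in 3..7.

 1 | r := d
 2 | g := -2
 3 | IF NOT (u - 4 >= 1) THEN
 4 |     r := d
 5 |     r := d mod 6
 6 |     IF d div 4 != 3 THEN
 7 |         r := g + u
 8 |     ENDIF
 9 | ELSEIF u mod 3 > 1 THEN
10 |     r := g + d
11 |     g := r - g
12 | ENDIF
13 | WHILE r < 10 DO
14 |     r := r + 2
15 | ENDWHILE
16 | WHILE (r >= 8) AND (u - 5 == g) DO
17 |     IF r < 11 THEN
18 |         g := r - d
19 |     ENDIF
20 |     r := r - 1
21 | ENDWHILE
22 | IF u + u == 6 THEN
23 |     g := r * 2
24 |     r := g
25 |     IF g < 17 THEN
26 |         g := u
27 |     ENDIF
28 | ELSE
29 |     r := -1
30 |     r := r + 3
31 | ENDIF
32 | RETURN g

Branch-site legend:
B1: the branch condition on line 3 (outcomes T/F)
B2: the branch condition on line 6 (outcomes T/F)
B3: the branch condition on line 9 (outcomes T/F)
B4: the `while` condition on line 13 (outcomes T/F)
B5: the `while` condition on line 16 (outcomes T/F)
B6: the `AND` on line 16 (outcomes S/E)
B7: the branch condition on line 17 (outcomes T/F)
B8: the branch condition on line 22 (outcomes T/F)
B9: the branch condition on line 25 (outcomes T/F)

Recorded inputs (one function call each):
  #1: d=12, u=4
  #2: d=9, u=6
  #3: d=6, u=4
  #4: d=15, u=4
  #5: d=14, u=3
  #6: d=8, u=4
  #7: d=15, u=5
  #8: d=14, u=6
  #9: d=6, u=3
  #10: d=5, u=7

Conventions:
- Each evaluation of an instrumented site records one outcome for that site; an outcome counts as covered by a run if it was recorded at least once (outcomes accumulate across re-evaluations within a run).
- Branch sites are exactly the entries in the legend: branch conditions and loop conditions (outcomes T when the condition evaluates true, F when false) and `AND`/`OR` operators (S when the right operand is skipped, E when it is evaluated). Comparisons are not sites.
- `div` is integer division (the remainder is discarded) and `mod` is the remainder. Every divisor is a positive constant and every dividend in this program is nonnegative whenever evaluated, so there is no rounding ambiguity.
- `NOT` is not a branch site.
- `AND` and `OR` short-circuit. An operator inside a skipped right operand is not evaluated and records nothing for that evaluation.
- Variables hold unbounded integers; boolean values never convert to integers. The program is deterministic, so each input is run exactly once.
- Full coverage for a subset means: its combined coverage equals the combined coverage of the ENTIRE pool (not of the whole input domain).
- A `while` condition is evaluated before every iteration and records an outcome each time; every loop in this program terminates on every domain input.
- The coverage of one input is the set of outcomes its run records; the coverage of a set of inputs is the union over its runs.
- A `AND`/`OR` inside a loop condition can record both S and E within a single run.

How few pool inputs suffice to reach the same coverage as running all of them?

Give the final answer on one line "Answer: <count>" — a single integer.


#1 (d=12, u=4) -> covered: B1=T, B2=F, B4=T, B4=F, B5=F, B6=E, B8=F
#2 (d=9, u=6) -> covered: B1=F, B3=F, B4=T, B4=F, B5=F, B6=E, B8=F
#3 (d=6, u=4) -> covered: B1=T, B2=T, B4=T, B4=F, B5=F, B6=E, B8=F
#4 (d=15, u=4) -> covered: B1=T, B2=F, B4=T, B4=F, B5=F, B6=E, B8=F
#5 (d=14, u=3) -> covered: B1=T, B2=F, B4=T, B4=F, B5=T, B5=F, B6=E, B7=T, B8=T, B9=F
#6 (d=8, u=4) -> covered: B1=T, B2=T, B4=T, B4=F, B5=F, B6=E, B8=F
#7 (d=15, u=5) -> covered: B1=F, B3=T, B4=F, B5=F, B6=E, B8=F
#8 (d=14, u=6) -> covered: B1=F, B3=F, B4=F, B5=F, B6=E, B8=F
#9 (d=6, u=3) -> covered: B1=T, B2=T, B4=T, B4=F, B5=T, B5=F, B6=E, B7=T, B7=F, B8=T, B9=F
#10 (d=5, u=7) -> covered: B1=F, B3=F, B4=T, B4=F, B5=F, B6=E, B8=F
together the pool reaches 16 outcomes: B1=T, B1=F, B2=T, B2=F, B3=T, B3=F, B4=T, B4=F, B5=T, B5=F, B6=E, B7=T, B7=F, B8=T, B8=F, B9=F
every size-1 subset falls short of the 16 outcomes (best: 11/16)
every size-2 subset falls short of the 16 outcomes (best: 14/16)
every size-3 subset falls short of the 16 outcomes (best: 15/16)
at size 4, {1, 2, 7, 9} reaches all 16 outcomes; every lexicographically earlier size-4 subset fails
Answer: 4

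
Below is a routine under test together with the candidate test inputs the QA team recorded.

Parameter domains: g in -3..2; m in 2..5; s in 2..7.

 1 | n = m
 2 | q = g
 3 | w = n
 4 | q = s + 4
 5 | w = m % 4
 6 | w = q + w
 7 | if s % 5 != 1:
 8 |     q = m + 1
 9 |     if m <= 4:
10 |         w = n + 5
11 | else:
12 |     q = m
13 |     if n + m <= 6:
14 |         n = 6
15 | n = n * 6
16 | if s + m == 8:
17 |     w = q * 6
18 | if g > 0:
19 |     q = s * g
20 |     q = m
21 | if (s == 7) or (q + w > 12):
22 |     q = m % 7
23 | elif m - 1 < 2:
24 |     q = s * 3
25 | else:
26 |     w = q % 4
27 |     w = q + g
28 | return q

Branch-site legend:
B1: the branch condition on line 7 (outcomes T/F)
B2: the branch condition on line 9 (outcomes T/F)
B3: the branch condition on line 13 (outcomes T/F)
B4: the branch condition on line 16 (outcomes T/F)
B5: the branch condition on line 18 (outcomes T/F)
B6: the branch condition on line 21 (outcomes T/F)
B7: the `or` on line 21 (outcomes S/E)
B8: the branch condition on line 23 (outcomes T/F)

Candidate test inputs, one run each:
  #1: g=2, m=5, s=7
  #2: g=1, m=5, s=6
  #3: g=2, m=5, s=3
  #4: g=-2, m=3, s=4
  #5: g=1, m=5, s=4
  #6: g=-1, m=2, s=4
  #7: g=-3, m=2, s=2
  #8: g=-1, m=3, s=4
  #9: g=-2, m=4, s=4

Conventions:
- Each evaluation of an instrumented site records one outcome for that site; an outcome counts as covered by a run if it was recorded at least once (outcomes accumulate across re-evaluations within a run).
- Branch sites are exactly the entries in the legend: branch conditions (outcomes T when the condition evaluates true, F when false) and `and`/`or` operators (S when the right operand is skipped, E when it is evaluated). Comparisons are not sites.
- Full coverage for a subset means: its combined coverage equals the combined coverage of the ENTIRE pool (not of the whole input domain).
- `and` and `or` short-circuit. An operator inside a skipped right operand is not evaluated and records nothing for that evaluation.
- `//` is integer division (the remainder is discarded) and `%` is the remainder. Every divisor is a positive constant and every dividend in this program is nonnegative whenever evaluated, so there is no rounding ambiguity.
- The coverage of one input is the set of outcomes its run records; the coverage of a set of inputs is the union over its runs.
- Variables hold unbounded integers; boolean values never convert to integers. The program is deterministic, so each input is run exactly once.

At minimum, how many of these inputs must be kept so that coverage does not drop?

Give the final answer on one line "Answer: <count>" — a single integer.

input #1 (g=2, m=5, s=7): events B1->T, B2->F, B4->F, B5->T, B7->S, B6->T; covers B1=T, B2=F, B4=F, B5=T, B6=T, B7=S
input #2 (g=1, m=5, s=6): events B1->F, B3->F, B4->F, B5->T, B7->E, B6->T; covers B1=F, B3=F, B4=F, B5=T, B6=T, B7=E
input #3 (g=2, m=5, s=3): events B1->T, B2->F, B4->T, B5->T, B7->E, B6->T; covers B1=T, B2=F, B4=T, B5=T, B6=T, B7=E
input #4 (g=-2, m=3, s=4): events B1->T, B2->T, B4->F, B5->F, B7->E, B6->F, B8->F; covers B1=T, B2=T, B4=F, B5=F, B6=F, B7=E, B8=F
input #5 (g=1, m=5, s=4): events B1->T, B2->F, B4->F, B5->T, B7->E, B6->T; covers B1=T, B2=F, B4=F, B5=T, B6=T, B7=E
input #6 (g=-1, m=2, s=4): events B1->T, B2->T, B4->F, B5->F, B7->E, B6->F, B8->T; covers B1=T, B2=T, B4=F, B5=F, B6=F, B7=E, B8=T
input #7 (g=-3, m=2, s=2): events B1->T, B2->T, B4->F, B5->F, B7->E, B6->F, B8->T; covers B1=T, B2=T, B4=F, B5=F, B6=F, B7=E, B8=T
input #8 (g=-1, m=3, s=4): events B1->T, B2->T, B4->F, B5->F, B7->E, B6->F, B8->F; covers B1=T, B2=T, B4=F, B5=F, B6=F, B7=E, B8=F
input #9 (g=-2, m=4, s=4): events B1->T, B2->T, B4->T, B5->F, B7->E, B6->T; covers B1=T, B2=T, B4=T, B5=F, B6=T, B7=E
together the pool reaches 15 outcomes: B1=T, B1=F, B2=T, B2=F, B3=F, B4=T, B4=F, B5=T, B5=F, B6=T, B6=F, B7=S, B7=E, B8=T, B8=F
checked all size-1 subsets: none covers 15 outcomes (max 7/15)
checked all size-2 subsets: none covers 15 outcomes (max 11/15)
checked all size-3 subsets: none covers 15 outcomes (max 13/15)
checked all size-4 subsets: none covers 15 outcomes (max 14/15)
size 5: inputs {1, 2, 3, 4, 6} cover all 15 outcomes, and no lexicographically smaller subset of this size does

Answer: 5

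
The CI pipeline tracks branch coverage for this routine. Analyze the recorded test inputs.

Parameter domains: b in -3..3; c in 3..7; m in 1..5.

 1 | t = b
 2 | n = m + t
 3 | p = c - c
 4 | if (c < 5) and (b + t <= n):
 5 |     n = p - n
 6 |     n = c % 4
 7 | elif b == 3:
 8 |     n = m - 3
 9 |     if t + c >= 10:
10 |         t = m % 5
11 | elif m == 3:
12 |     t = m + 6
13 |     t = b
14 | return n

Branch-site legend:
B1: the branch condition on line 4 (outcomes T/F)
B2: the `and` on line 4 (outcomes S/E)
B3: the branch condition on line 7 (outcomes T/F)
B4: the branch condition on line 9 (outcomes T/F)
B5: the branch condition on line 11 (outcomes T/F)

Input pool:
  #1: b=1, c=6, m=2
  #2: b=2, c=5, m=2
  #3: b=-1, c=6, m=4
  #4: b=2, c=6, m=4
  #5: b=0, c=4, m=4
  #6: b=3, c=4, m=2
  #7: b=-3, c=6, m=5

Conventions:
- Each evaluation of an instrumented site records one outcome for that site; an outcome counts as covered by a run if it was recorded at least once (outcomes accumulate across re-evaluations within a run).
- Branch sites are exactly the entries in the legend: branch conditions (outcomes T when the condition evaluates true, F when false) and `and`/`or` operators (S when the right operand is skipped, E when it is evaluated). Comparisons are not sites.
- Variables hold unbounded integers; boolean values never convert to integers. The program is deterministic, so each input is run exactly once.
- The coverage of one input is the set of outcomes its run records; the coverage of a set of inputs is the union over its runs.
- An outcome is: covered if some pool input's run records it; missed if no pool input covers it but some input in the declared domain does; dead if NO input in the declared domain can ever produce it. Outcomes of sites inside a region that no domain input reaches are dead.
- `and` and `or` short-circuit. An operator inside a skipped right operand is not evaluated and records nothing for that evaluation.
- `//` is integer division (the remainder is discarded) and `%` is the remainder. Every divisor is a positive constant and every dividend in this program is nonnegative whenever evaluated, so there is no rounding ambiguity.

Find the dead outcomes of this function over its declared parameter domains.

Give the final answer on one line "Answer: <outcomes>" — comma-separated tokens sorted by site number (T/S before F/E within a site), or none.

checking every outcome against all 175 domain inputs:
  reachable outcomes have witnesses, e.g. B1=T (e.g. b=-3, c=3, m=1), B1=F (e.g. b=-3, c=5, m=1), B2=S (e.g. b=-3, c=5, m=1), B2=E (e.g. b=-3, c=3, m=1)

Answer: none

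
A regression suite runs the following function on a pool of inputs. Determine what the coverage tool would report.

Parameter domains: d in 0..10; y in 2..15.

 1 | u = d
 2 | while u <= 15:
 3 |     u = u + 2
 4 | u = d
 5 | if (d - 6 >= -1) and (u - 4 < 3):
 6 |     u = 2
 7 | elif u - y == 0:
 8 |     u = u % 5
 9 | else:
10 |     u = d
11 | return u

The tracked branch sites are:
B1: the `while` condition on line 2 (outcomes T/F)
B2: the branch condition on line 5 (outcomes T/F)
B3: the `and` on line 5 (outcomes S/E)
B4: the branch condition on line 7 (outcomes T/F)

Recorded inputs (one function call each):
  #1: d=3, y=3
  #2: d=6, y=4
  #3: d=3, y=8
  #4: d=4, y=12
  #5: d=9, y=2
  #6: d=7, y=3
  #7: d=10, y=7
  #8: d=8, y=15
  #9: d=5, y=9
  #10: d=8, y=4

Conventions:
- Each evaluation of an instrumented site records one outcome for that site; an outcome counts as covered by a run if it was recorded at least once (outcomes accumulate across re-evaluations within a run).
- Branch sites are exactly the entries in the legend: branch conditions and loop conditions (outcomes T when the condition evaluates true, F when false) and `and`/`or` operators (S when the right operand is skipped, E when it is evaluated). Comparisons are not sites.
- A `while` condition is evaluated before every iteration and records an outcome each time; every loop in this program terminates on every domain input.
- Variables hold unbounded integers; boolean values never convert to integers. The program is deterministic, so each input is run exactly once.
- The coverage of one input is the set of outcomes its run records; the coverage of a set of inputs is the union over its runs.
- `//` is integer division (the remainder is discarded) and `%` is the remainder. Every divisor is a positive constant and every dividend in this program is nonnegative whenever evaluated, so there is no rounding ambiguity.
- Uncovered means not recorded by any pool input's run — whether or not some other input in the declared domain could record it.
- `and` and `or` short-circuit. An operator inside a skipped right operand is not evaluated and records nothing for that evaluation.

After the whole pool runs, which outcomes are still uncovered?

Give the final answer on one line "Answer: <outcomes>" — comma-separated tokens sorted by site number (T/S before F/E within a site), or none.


run #1 (d=3, y=3) runs B1->T, B1->T, B1->T, B1->T, B1->T, B1->T, B1->T, B1->F, B3->S, B2->F, B4->T; records B1=T, B1=F, B2=F, B3=S, B4=T
run #2 (d=6, y=4) runs B1->T, B1->T, B1->T, B1->T, B1->T, B1->F, B3->E, B2->T; records B1=T, B1=F, B2=T, B3=E
run #3 (d=3, y=8) runs B1->T, B1->T, B1->T, B1->T, B1->T, B1->T, B1->T, B1->F, B3->S, B2->F, B4->F; records B1=T, B1=F, B2=F, B3=S, B4=F
run #4 (d=4, y=12) runs B1->T, B1->T, B1->T, B1->T, B1->T, B1->T, B1->F, B3->S, B2->F, B4->F; records B1=T, B1=F, B2=F, B3=S, B4=F
run #5 (d=9, y=2) runs B1->T, B1->T, B1->T, B1->T, B1->F, B3->E, B2->F, B4->F; records B1=T, B1=F, B2=F, B3=E, B4=F
run #6 (d=7, y=3) runs B1->T, B1->T, B1->T, B1->T, B1->T, B1->F, B3->E, B2->F, B4->F; records B1=T, B1=F, B2=F, B3=E, B4=F
run #7 (d=10, y=7) runs B1->T, B1->T, B1->T, B1->F, B3->E, B2->F, B4->F; records B1=T, B1=F, B2=F, B3=E, B4=F
run #8 (d=8, y=15) runs B1->T, B1->T, B1->T, B1->T, B1->F, B3->E, B2->F, B4->F; records B1=T, B1=F, B2=F, B3=E, B4=F
run #9 (d=5, y=9) runs B1->T, B1->T, B1->T, B1->T, B1->T, B1->T, B1->F, B3->E, B2->T; records B1=T, B1=F, B2=T, B3=E
run #10 (d=8, y=4) runs B1->T, B1->T, B1->T, B1->T, B1->F, B3->E, B2->F, B4->F; records B1=T, B1=F, B2=F, B3=E, B4=F
union over the pool: B1=T, B1=F, B2=T, B2=F, B3=S, B3=E, B4=T, B4=F
uncovered (0 of 8): none
Answer: none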